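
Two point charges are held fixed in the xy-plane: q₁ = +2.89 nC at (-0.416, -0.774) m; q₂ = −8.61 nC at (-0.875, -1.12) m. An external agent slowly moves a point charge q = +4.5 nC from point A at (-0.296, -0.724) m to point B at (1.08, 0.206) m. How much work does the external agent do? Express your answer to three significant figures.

-4.85×10⁻⁷ J

For quasistatic motion the external work equals the change in potential energy: W_ext = qΔV = q(V_B − V_A).
At A: distances to the source charges are 0.130 m, 0.701 m; V_A = Σ kqᵢ/rᵢ = 89.5 V.
At B: distances to the source charges are 1.79 m, 2.36 m; V_B = Σ kqᵢ/rᵢ = -18.2 V.
ΔV = V_B − V_A = -108 V.
W_ext = qΔV = (4.50×10⁻⁹ C)(-108 V) = -4.85×10⁻⁷ J.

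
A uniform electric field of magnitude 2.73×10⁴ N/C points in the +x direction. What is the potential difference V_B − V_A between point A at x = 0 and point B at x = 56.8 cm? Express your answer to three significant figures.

In a uniform field, potential decreases in the direction of E: V_B − V_A = −E·Δx.
V_B − V_A = −(2.73×10⁴ V/m)(0.568 m) = -1.55×10⁴ V.

-1.55×10⁴ V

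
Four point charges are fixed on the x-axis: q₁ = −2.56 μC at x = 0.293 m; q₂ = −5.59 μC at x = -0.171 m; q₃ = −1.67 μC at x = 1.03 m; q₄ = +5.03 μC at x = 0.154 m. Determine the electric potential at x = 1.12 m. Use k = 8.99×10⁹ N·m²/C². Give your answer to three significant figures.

Electric potential is a scalar, so the contributions from each charge add algebraically: V = Σ kqᵢ/rᵢ.
Distances from the field point to each charge: r₁ = 0.827 m, r₂ = 1.29 m, r₃ = 0.0900 m, r₄ = 0.966 m.
V = k[(-2.56×10⁻⁶)/(0.827) + (-5.59×10⁻⁶)/(1.29) + (-1.67×10⁻⁶)/(0.0900) + (5.03×10⁻⁶)/(0.966)] = -1.87×10⁵ V.

-1.87×10⁵ V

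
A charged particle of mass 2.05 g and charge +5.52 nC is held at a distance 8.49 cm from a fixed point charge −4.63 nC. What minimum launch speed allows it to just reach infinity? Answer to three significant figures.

To just escape, total mechanical energy must reach zero at infinity: ½mv²_min + U = 0, so ½mv²_min = −U = |kQq|/r.
|U| = |kQq|/r = (8.99×10⁹ N·m²/C²)(4.63×10⁻⁹)(5.52×10⁻⁹)/(0.0849) = 2.71×10⁻⁶ J.
v_min = √(2|U|/m) = √(2·2.71×10⁻⁶/2.05×10⁻³) = 0.0514 m/s.

0.0514 m/s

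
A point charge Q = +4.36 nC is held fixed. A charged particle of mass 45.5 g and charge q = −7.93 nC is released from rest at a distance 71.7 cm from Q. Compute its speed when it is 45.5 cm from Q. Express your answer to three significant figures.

3.31×10⁻³ m/s

Only the electrostatic force acts, so mechanical energy is conserved: ½mv² = U₁ − U₂ = kQq(1/r₁ − 1/r₂).
U₁ − U₂ = (8.99×10⁹ N·m²/C²)(4.36×10⁻⁹ C)(-7.93×10⁻⁹ C)(1/0.717 − 1/0.455) = 2.50×10⁻⁷ J.
v = √(2·2.50×10⁻⁷/0.0455) = 3.31×10⁻³ m/s.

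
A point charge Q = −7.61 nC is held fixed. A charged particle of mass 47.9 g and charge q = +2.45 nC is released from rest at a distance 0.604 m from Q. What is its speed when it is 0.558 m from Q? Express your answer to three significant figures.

Only the electrostatic force acts, so mechanical energy is conserved: ½mv² = U₁ − U₂ = kQq(1/r₁ − 1/r₂).
U₁ − U₂ = (8.99×10⁹ N·m²/C²)(-7.61×10⁻⁹ C)(2.45×10⁻⁹ C)(1/0.604 − 1/0.558) = 2.29×10⁻⁸ J.
v = √(2·2.29×10⁻⁸/0.0479) = 9.77×10⁻⁴ m/s.

9.77×10⁻⁴ m/s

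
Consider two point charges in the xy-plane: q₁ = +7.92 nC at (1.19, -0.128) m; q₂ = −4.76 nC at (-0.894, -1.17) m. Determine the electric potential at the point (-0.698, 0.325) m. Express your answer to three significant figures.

8.29 V

Electric potential is a scalar, so the contributions from each charge add algebraically: V = Σ kqᵢ/rᵢ.
Distances from the field point to each charge: r₁ = 1.94 m, r₂ = 1.51 m.
V = k[(7.92×10⁻⁹)/(1.94) + (-4.76×10⁻⁹)/(1.51)] = 8.29 V.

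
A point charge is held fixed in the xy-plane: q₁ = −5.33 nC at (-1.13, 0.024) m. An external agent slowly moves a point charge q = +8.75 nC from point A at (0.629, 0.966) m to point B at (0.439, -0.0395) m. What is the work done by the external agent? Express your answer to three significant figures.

-5.69×10⁻⁸ J

For quasistatic motion the external work equals the change in potential energy: W_ext = qΔV = q(V_B − V_A).
At A: distance to the source charge is 2.00 m; V_A = kq₁/r = -24.0 V.
At B: distance to the source charge is 1.57 m; V_B = kq₁/r = -30.5 V.
ΔV = V_B − V_A = -6.50 V.
W_ext = qΔV = (8.75×10⁻⁹ C)(-6.50 V) = -5.69×10⁻⁸ J.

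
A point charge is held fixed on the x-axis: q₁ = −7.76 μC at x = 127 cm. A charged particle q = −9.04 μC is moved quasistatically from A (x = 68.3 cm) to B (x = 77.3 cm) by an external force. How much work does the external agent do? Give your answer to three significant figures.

For quasistatic motion the external work equals the change in potential energy: W_ext = qΔV = q(V_B − V_A).
At A: distance to the source charge is 0.587 m; V_A = kq₁/r = -1.19×10⁵ V.
At B: distance to the source charge is 0.497 m; V_B = kq₁/r = -1.40×10⁵ V.
ΔV = V_B − V_A = -2.15×10⁴ V.
W_ext = qΔV = (-9.04×10⁻⁶ C)(-2.15×10⁴ V) = 0.195 J.

0.195 J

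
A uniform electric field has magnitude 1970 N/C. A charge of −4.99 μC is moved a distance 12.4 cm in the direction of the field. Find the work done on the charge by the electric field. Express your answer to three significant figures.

-1.22×10⁻³ J

The potential change for a displacement 12.4 cm in the direction of the field is ΔV = −Ed = -244 V.
W_field = −qΔV = -1.22×10⁻³ J.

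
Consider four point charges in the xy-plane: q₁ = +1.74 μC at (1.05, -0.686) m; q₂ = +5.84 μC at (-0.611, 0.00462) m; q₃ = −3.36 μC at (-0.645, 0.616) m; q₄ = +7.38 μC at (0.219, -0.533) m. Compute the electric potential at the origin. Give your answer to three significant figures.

1.80×10⁵ V

The total potential is the scalar sum of each charge's contribution, V = Σ kqᵢ/rᵢ.
Distances from the field point to each charge: r₁ = 1.25 m, r₂ = 0.611 m, r₃ = 0.892 m, r₄ = 0.576 m.
V = k[(1.74×10⁻⁶)/(1.25) + (5.84×10⁻⁶)/(0.611) + (-3.36×10⁻⁶)/(0.892) + (7.38×10⁻⁶)/(0.576)] = 1.80×10⁵ V.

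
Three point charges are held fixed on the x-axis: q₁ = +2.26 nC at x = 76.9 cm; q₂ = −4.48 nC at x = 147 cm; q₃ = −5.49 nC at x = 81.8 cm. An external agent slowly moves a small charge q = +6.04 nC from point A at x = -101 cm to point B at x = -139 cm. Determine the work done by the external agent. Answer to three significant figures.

For quasistatic motion the external work equals the change in potential energy: W_ext = qΔV = q(V_B − V_A).
At A: distances to the source charges are 1.78 m, 2.48 m, 1.83 m; V_A = Σ kqᵢ/rᵢ = -31.8 V.
At B: distances to the source charges are 2.16 m, 2.86 m, 2.21 m; V_B = Σ kqᵢ/rᵢ = -27.0 V.
ΔV = V_B − V_A = 4.79 V.
W_ext = qΔV = (6.04×10⁻⁹ C)(4.79 V) = 2.90×10⁻⁸ J.

2.90×10⁻⁸ J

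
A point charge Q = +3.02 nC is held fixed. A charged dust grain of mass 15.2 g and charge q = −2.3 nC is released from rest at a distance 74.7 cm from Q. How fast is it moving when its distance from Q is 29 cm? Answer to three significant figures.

4.16×10⁻³ m/s

Only the electrostatic force acts, so mechanical energy is conserved: ½mv² = U₁ − U₂ = kQq(1/r₁ − 1/r₂).
U₁ − U₂ = (8.99×10⁹ N·m²/C²)(3.02×10⁻⁹ C)(-2.30×10⁻⁹ C)(1/0.747 − 1/0.290) = 1.32×10⁻⁷ J.
v = √(2·1.32×10⁻⁷/0.0152) = 4.16×10⁻³ m/s.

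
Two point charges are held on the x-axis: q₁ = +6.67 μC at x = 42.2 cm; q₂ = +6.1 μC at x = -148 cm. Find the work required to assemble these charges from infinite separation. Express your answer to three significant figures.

The assembly work is the sum of pairwise potential energies, U = Σ_{i<j} kqᵢqⱼ/rᵢⱼ.
Pair separations: r₁₂ = 1.90 m.
U = (0.192) = 0.192 J.

0.192 J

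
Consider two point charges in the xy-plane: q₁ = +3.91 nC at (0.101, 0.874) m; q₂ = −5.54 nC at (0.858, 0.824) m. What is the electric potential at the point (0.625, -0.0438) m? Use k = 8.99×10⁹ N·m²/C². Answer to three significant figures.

-22.2 V

Electric potential is a scalar, so the contributions from each charge add algebraically: V = Σ kqᵢ/rᵢ.
Distances from the field point to each charge: r₁ = 1.06 m, r₂ = 0.899 m.
V = k[(3.91×10⁻⁹)/(1.06) + (-5.54×10⁻⁹)/(0.899)] = -22.2 V.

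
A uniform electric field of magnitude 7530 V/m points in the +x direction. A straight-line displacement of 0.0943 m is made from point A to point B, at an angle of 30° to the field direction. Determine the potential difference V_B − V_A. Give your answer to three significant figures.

-615 V

Only the component of displacement along E changes the potential: ΔV = −E·d·cosθ.
ΔV = −(7530 V/m)(0.0943 m)cos30° = -615 V.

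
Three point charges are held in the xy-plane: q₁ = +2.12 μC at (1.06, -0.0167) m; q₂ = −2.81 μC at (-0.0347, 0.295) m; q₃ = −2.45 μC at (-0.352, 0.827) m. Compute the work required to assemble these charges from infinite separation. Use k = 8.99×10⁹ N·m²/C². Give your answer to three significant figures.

The work to assemble the configuration equals its total potential energy, U = Σ kqᵢqⱼ/rᵢⱼ over all pairs.
Pair separations: r₁₂ = 1.14 m, r₁₃ = 1.64 m, r₂₃ = 0.619 m.
U = (-0.0471) + (-0.0284) + (0.0999) = 0.0245 J.

0.0245 J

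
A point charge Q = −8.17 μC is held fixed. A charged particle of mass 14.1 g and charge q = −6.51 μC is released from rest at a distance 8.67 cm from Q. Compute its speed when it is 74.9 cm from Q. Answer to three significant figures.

26.3 m/s

Only the electrostatic force acts, so mechanical energy is conserved: ½mv² = U₁ − U₂ = kQq(1/r₁ − 1/r₂).
U₁ − U₂ = (8.99×10⁹ N·m²/C²)(-8.17×10⁻⁶ C)(-6.51×10⁻⁶ C)(1/0.0867 − 1/0.749) = 4.88 J.
v = √(2·4.88/0.0141) = 26.3 m/s.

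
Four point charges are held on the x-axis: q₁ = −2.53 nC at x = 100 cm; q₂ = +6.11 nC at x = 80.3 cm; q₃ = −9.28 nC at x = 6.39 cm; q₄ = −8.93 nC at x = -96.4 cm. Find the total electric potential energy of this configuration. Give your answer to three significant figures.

The work to assemble the configuration equals its total potential energy, U = Σ kqᵢqⱼ/rᵢⱼ over all pairs.
Pair separations: r₁₂ = 0.197 m, r₁₃ = 0.936 m, r₁₄ = 1.96 m, r₂₃ = 0.739 m, r₂₄ = 1.77 m, r₃₄ = 1.03 m.
Summing all 6 pair terms gives U = -6.19×10⁻⁷ J.

-6.19×10⁻⁷ J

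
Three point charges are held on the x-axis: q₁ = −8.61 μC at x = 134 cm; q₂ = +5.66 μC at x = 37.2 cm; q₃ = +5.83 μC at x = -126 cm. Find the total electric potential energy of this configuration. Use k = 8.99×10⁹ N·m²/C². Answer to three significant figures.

-0.444 J

The work to assemble the configuration equals its total potential energy, U = Σ kqᵢqⱼ/rᵢⱼ over all pairs.
Pair separations: r₁₂ = 0.968 m, r₁₃ = 2.60 m, r₂₃ = 1.63 m.
U = (-0.453) + (-0.174) + (0.182) = -0.444 J.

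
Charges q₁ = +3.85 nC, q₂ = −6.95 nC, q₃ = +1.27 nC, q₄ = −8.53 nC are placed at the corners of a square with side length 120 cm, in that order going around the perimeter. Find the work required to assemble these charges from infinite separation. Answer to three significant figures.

-2.54×10⁻⁷ J

The work to assemble the configuration equals its total potential energy, U = Σ kqᵢqⱼ/rᵢⱼ over all pairs.
The four side pairs have separation 1.20 m and the two diagonal pairs 1.70 m.
Summing all 6 pair terms gives U = -2.54×10⁻⁷ J.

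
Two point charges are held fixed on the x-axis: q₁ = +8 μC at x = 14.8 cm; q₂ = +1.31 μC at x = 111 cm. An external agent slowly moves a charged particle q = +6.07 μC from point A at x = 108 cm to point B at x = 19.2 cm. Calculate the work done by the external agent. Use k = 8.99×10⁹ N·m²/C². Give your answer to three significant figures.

For quasistatic motion the external work equals the change in potential energy: W_ext = qΔV = q(V_B − V_A).
At A: distances to the source charges are 0.932 m, 0.0300 m; V_A = Σ kqᵢ/rᵢ = 4.70×10⁵ V.
At B: distances to the source charges are 0.0440 m, 0.918 m; V_B = Σ kqᵢ/rᵢ = 1.65×10⁶ V.
ΔV = V_B − V_A = 1.18×10⁶ V.
W_ext = qΔV = (6.07×10⁻⁶ C)(1.18×10⁶ V) = 7.15 J.

7.15 J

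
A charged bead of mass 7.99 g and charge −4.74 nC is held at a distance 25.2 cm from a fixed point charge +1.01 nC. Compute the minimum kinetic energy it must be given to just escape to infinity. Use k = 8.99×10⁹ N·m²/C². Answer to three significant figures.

To just escape, total mechanical energy must reach zero at infinity: ½mv²_min + U = 0, so ½mv²_min = −U = |kQq|/r.
|U| = |kQq|/r = (8.99×10⁹ N·m²/C²)(1.01×10⁻⁹)(4.74×10⁻⁹)/(0.252) = 1.71×10⁻⁷ J.

1.71×10⁻⁷ J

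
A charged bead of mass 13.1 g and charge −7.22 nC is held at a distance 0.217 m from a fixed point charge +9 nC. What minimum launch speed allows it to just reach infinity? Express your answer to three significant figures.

To just escape, total mechanical energy must reach zero at infinity: ½mv²_min + U = 0, so ½mv²_min = −U = |kQq|/r.
|U| = |kQq|/r = (8.99×10⁹ N·m²/C²)(9.00×10⁻⁹)(7.22×10⁻⁹)/(0.217) = 2.69×10⁻⁶ J.
v_min = √(2|U|/m) = √(2·2.69×10⁻⁶/0.0131) = 0.0203 m/s.

0.0203 m/s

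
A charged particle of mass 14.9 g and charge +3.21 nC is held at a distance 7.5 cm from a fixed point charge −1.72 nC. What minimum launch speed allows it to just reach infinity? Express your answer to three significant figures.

9.43×10⁻³ m/s

To just escape, total mechanical energy must reach zero at infinity: ½mv²_min + U = 0, so ½mv²_min = −U = |kQq|/r.
|U| = |kQq|/r = (8.99×10⁹ N·m²/C²)(1.72×10⁻⁹)(3.21×10⁻⁹)/(0.0750) = 6.62×10⁻⁷ J.
v_min = √(2|U|/m) = √(2·6.62×10⁻⁷/0.0149) = 9.43×10⁻³ m/s.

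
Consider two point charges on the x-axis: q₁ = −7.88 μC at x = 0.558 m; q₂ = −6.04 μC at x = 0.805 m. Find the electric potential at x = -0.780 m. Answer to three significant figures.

-8.72×10⁴ V

Electric potential is a scalar, so the contributions from each charge add algebraically: V = Σ kqᵢ/rᵢ.
Distances from the field point to each charge: r₁ = 1.34 m, r₂ = 1.58 m.
V = k[(-7.88×10⁻⁶)/(1.34) + (-6.04×10⁻⁶)/(1.58)] = -8.72×10⁴ V.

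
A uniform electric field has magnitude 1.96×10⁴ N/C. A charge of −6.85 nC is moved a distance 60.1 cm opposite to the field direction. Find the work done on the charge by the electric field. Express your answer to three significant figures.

8.07×10⁻⁵ J

The potential change for a displacement 60.1 cm opposite to the field direction is ΔV = +Ed = 1.18×10⁴ V.
W_field = −qΔV = 8.07×10⁻⁵ J.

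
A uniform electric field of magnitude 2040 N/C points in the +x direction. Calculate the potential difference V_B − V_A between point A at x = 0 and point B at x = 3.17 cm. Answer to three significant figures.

-64.7 V

In a uniform field, potential decreases in the direction of E: V_B − V_A = −E·Δx.
V_B − V_A = −(2040 V/m)(0.0317 m) = -64.7 V.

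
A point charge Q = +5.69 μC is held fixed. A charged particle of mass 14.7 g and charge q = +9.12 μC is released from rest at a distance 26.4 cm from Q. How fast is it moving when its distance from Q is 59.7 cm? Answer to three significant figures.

Only the electrostatic force acts, so mechanical energy is conserved: ½mv² = U₁ − U₂ = kQq(1/r₁ − 1/r₂).
U₁ − U₂ = (8.99×10⁹ N·m²/C²)(5.69×10⁻⁶ C)(9.12×10⁻⁶ C)(1/0.264 − 1/0.597) = 0.986 J.
v = √(2·0.986/0.0147) = 11.6 m/s.

11.6 m/s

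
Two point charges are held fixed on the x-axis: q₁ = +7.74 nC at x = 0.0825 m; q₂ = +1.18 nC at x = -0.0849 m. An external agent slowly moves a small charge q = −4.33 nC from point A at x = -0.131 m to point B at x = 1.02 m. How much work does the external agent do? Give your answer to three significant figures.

For quasistatic motion the external work equals the change in potential energy: W_ext = qΔV = q(V_B − V_A).
At A: distances to the source charges are 0.214 m, 0.0461 m; V_A = Σ kqᵢ/rᵢ = 556 V.
At B: distances to the source charges are 0.938 m, 1.10 m; V_B = Σ kqᵢ/rᵢ = 83.8 V.
ΔV = V_B − V_A = -472 V.
W_ext = qΔV = (-4.33×10⁻⁹ C)(-472 V) = 2.04×10⁻⁶ J.

2.04×10⁻⁶ J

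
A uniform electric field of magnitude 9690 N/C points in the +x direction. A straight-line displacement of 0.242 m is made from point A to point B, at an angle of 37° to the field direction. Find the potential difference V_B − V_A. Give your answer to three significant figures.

Only the component of displacement along E changes the potential: ΔV = −E·d·cosθ.
ΔV = −(9690 V/m)(0.242 m)cos37° = -1870 V.

-1870 V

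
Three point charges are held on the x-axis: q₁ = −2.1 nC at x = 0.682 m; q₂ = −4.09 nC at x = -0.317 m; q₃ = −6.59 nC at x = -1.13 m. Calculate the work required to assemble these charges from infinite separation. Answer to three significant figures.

4.44×10⁻⁷ J

The assembly work is the sum of pairwise potential energies, U = Σ_{i<j} kqᵢqⱼ/rᵢⱼ.
Pair separations: r₁₂ = 0.999 m, r₁₃ = 1.81 m, r₂₃ = 0.813 m.
U = (7.73×10⁻⁸) + (6.87×10⁻⁸) + (2.98×10⁻⁷) = 4.44×10⁻⁷ J.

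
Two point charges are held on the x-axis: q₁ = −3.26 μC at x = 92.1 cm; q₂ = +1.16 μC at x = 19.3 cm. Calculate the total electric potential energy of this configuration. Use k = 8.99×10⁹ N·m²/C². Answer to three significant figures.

The work to assemble the configuration equals its total potential energy, U = Σ kqᵢqⱼ/rᵢⱼ over all pairs.
Pair separations: r₁₂ = 0.728 m.
U = (-0.0467) = -0.0467 J.

-0.0467 J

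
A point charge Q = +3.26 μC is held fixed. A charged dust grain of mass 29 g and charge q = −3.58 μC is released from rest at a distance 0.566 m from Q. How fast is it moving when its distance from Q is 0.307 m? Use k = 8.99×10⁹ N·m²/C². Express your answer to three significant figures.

3.28 m/s

Only the electrostatic force acts, so mechanical energy is conserved: ½mv² = U₁ − U₂ = kQq(1/r₁ − 1/r₂).
U₁ − U₂ = (8.99×10⁹ N·m²/C²)(3.26×10⁻⁶ C)(-3.58×10⁻⁶ C)(1/0.566 − 1/0.307) = 0.156 J.
v = √(2·0.156/0.0290) = 3.28 m/s.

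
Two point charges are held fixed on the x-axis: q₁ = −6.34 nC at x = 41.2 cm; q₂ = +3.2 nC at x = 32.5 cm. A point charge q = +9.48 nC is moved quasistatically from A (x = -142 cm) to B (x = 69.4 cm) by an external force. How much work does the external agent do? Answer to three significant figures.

For quasistatic motion the external work equals the change in potential energy: W_ext = qΔV = q(V_B − V_A).
At A: distances to the source charges are 1.83 m, 1.74 m; V_A = Σ kqᵢ/rᵢ = -14.6 V.
At B: distances to the source charges are 0.282 m, 0.369 m; V_B = Σ kqᵢ/rᵢ = -124 V.
ΔV = V_B − V_A = -110 V.
W_ext = qΔV = (9.48×10⁻⁹ C)(-110 V) = -1.04×10⁻⁶ J.

-1.04×10⁻⁶ J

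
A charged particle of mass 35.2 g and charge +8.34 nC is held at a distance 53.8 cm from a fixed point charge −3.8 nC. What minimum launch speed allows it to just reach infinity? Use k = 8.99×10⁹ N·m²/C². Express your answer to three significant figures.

To just escape, total mechanical energy must reach zero at infinity: ½mv²_min + U = 0, so ½mv²_min = −U = |kQq|/r.
|U| = |kQq|/r = (8.99×10⁹ N·m²/C²)(3.80×10⁻⁹)(8.34×10⁻⁹)/(0.538) = 5.30×10⁻⁷ J.
v_min = √(2|U|/m) = √(2·5.30×10⁻⁷/0.0352) = 5.49×10⁻³ m/s.

5.49×10⁻³ m/s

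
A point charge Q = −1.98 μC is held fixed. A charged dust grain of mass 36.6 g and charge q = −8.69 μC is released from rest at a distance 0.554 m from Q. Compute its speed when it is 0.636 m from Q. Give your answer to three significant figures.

Only the electrostatic force acts, so mechanical energy is conserved: ½mv² = U₁ − U₂ = kQq(1/r₁ − 1/r₂).
U₁ − U₂ = (8.99×10⁹ N·m²/C²)(-1.98×10⁻⁶ C)(-8.69×10⁻⁶ C)(1/0.554 − 1/0.636) = 0.0360 J.
v = √(2·0.0360/0.0366) = 1.40 m/s.

1.40 m/s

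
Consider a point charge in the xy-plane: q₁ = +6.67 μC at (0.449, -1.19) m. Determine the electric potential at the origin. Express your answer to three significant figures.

4.71×10⁴ V

The total potential is the scalar sum of each charge's contribution, V = Σ kqᵢ/rᵢ.
Distances from the field point to each charge: r₁ = 1.27 m.
V = k[(6.67×10⁻⁶)/(1.27)] = 4.71×10⁴ V.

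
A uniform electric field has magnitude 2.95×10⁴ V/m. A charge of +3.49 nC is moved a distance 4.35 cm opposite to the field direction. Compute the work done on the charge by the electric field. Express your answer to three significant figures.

-4.48×10⁻⁶ J

The potential change for a displacement 4.35 cm opposite to the field direction is ΔV = +Ed = 1280 V.
W_field = −qΔV = -4.48×10⁻⁶ J.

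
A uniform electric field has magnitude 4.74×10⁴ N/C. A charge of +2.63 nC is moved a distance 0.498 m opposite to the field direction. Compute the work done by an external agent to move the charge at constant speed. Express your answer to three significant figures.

6.21×10⁻⁵ J

The potential change for a displacement 0.498 m opposite to the field direction is ΔV = +Ed = 2.36×10⁴ V.
W_ext = qΔV = 6.21×10⁻⁵ J.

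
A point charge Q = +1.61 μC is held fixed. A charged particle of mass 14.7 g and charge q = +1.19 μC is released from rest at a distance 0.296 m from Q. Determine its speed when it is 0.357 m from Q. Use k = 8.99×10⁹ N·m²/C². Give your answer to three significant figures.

Only the electrostatic force acts, so mechanical energy is conserved: ½mv² = U₁ − U₂ = kQq(1/r₁ − 1/r₂).
U₁ − U₂ = (8.99×10⁹ N·m²/C²)(1.61×10⁻⁶ C)(1.19×10⁻⁶ C)(1/0.296 − 1/0.357) = 9.94×10⁻³ J.
v = √(2·9.94×10⁻³/0.0147) = 1.16 m/s.

1.16 m/s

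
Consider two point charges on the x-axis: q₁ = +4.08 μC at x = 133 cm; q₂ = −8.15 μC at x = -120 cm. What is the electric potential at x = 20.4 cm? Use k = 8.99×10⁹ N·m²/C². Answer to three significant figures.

Electric potential is a scalar, so the contributions from each charge add algebraically: V = Σ kqᵢ/rᵢ.
Distances from the field point to each charge: r₁ = 1.13 m, r₂ = 1.40 m.
V = k[(4.08×10⁻⁶)/(1.13) + (-8.15×10⁻⁶)/(1.40)] = -1.96×10⁴ V.

-1.96×10⁴ V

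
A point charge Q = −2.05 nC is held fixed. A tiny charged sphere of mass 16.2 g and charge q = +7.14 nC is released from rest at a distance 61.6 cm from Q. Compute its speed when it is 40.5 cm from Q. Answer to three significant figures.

3.71×10⁻³ m/s

Only the electrostatic force acts, so mechanical energy is conserved: ½mv² = U₁ − U₂ = kQq(1/r₁ − 1/r₂).
U₁ − U₂ = (8.99×10⁹ N·m²/C²)(-2.05×10⁻⁹ C)(7.14×10⁻⁹ C)(1/0.616 − 1/0.405) = 1.11×10⁻⁷ J.
v = √(2·1.11×10⁻⁷/0.0162) = 3.71×10⁻³ m/s.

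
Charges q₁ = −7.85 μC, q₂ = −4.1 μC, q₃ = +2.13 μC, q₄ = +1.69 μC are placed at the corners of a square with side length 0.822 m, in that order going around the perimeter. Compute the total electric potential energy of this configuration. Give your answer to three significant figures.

-0.0321 J

The work to assemble the configuration equals its total potential energy, U = Σ kqᵢqⱼ/rᵢⱼ over all pairs.
The four side pairs have separation 0.822 m and the two diagonal pairs 1.16 m.
Summing all 6 pair terms gives U = -0.0321 J.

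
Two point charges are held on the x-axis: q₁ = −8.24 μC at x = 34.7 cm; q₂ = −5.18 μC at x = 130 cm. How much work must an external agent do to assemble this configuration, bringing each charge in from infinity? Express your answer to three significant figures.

0.403 J

The work to assemble the configuration equals its total potential energy, U = Σ kqᵢqⱼ/rᵢⱼ over all pairs.
Pair separations: r₁₂ = 0.953 m.
U = (0.403) = 0.403 J.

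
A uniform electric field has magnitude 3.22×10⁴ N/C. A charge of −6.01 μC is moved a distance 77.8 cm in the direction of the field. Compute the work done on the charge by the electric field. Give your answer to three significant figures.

-0.151 J

The potential change for a displacement 77.8 cm in the direction of the field is ΔV = −Ed = -2.51×10⁴ V.
W_field = −qΔV = -0.151 J.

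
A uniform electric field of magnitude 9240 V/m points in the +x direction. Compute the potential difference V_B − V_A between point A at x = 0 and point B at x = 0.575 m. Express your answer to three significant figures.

-5310 V

In a uniform field, potential decreases in the direction of E: V_B − V_A = −E·Δx.
V_B − V_A = −(9240 V/m)(0.575 m) = -5310 V.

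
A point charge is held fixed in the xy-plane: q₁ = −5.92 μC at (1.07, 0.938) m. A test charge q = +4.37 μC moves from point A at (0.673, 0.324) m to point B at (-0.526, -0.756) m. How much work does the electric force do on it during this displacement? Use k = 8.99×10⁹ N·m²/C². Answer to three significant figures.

The work done by the electric force is W_field = −ΔU = −q(V_B − V_A) = q(V_A − V_B).
At A: distance to the source charge is 0.731 m; V_A = kq₁/r = -7.28×10⁴ V.
At B: distance to the source charge is 2.33 m; V_B = kq₁/r = -2.29×10⁴ V.
ΔV = V_B − V_A = 4.99×10⁴ V.
W_field = −qΔV = −(4.37×10⁻⁶ C)(4.99×10⁴ V) = -0.218 J.

-0.218 J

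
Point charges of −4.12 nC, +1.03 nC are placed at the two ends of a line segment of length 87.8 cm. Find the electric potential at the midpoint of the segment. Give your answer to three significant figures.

Electric potential is a scalar, so the contributions from each charge add algebraically: V = Σ kqᵢ/rᵢ.
Each charge is 0.439 m from the midpoint.
V = k[(-4.12×10⁻⁹)/(0.439) + (1.03×10⁻⁹)/(0.439)] = -63.3 V.

-63.3 V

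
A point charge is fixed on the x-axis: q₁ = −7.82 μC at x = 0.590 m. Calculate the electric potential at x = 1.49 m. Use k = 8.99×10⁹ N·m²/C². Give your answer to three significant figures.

-7.81×10⁴ V

The total potential is the scalar sum of each charge's contribution, V = Σ kqᵢ/rᵢ.
V = k[(-7.82×10⁻⁶)/(0.900)] = -7.81×10⁴ V.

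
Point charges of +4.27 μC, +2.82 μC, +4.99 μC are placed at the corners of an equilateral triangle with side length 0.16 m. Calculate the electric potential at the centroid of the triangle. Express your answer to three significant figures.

1.18×10⁶ V

Electric potential is a scalar, so the contributions from each charge add algebraically: V = Σ kqᵢ/rᵢ.
The distance from each vertex to the centroid is a/√3 = 0.0924 m.
V = k[(4.27×10⁻⁶)/(0.0924) + (2.82×10⁻⁶)/(0.0924) + (4.99×10⁻⁶)/(0.0924)] = 1.18×10⁶ V.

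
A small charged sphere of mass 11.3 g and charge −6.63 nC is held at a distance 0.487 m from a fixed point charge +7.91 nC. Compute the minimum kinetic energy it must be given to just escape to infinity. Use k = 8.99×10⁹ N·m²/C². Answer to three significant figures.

To just escape, total mechanical energy must reach zero at infinity: ½mv²_min + U = 0, so ½mv²_min = −U = |kQq|/r.
|U| = |kQq|/r = (8.99×10⁹ N·m²/C²)(7.91×10⁻⁹)(6.63×10⁻⁹)/(0.487) = 9.68×10⁻⁷ J.

9.68×10⁻⁷ J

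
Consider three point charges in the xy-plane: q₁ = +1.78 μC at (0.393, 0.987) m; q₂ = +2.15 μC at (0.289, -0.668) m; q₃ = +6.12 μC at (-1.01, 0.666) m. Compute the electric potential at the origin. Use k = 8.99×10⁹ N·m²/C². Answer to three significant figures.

The total potential is the scalar sum of each charge's contribution, V = Σ kqᵢ/rᵢ.
Distances from the field point to each charge: r₁ = 1.06 m, r₂ = 0.728 m, r₃ = 1.21 m.
V = k[(1.78×10⁻⁶)/(1.06) + (2.15×10⁻⁶)/(0.728) + (6.12×10⁻⁶)/(1.21)] = 8.71×10⁴ V.

8.71×10⁴ V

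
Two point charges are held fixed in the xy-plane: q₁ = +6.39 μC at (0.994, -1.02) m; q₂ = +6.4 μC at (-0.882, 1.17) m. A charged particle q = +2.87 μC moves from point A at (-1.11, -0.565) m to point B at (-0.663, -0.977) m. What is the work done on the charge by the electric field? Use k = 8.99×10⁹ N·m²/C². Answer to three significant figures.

The work done by the electric force is W_field = −ΔU = −q(V_B − V_A) = q(V_A − V_B).
At A: distances to the source charges are 2.15 m, 1.75 m; V_A = Σ kqᵢ/rᵢ = 5.96×10⁴ V.
At B: distances to the source charges are 1.66 m, 2.16 m; V_B = Σ kqᵢ/rᵢ = 6.13×10⁴ V.
ΔV = V_B − V_A = 1750 V.
W_field = −qΔV = −(2.87×10⁻⁶ C)(1750 V) = -5.03×10⁻³ J.

-5.03×10⁻³ J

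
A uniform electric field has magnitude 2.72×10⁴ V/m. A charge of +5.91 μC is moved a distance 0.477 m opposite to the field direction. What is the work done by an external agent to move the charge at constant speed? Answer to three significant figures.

0.0767 J

The potential change for a displacement 0.477 m opposite to the field direction is ΔV = +Ed = 1.30×10⁴ V.
W_ext = qΔV = 0.0767 J.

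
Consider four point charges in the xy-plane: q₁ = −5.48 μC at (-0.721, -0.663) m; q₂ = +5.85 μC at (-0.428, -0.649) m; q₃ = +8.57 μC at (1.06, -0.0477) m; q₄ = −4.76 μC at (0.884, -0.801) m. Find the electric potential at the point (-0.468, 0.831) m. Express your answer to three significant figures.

2.65×10⁴ V

Electric potential is a scalar, so the contributions from each charge add algebraically: V = Σ kqᵢ/rᵢ.
Distances from the field point to each charge: r₁ = 1.52 m, r₂ = 1.48 m, r₃ = 1.76 m, r₄ = 2.12 m.
V = k[(-5.48×10⁻⁶)/(1.52) + (5.85×10⁻⁶)/(1.48) + (8.57×10⁻⁶)/(1.76) + (-4.76×10⁻⁶)/(2.12)] = 2.65×10⁴ V.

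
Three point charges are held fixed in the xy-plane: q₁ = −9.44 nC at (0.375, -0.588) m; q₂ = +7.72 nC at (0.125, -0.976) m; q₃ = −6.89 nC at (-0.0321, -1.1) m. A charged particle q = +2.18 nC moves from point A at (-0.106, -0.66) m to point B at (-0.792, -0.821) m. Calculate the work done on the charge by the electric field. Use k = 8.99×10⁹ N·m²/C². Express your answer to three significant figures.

-1.37×10⁻⁷ J

The work done by the electric force is W_field = −ΔU = −q(V_B − V_A) = q(V_A − V_B).
At A: distances to the source charges are 0.486 m, 0.391 m, 0.446 m; V_A = Σ kqᵢ/rᵢ = -136 V.
At B: distances to the source charges are 1.19 m, 0.930 m, 0.809 m; V_B = Σ kqᵢ/rᵢ = -73.2 V.
ΔV = V_B − V_A = 62.8 V.
W_field = −qΔV = −(2.18×10⁻⁹ C)(62.8 V) = -1.37×10⁻⁷ J.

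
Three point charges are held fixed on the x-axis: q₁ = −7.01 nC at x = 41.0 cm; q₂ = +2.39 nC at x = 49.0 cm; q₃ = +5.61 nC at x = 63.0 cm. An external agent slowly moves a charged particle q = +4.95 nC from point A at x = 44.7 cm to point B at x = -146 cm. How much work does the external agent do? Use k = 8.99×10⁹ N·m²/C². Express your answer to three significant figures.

4.60×10⁻⁶ J

For quasistatic motion the external work equals the change in potential energy: W_ext = qΔV = q(V_B − V_A).
At A: distances to the source charges are 0.0370 m, 0.0430 m, 0.183 m; V_A = Σ kqᵢ/rᵢ = -928 V.
At B: distances to the source charges are 1.87 m, 1.95 m, 2.09 m; V_B = Σ kqᵢ/rᵢ = 1.45 V.
ΔV = V_B − V_A = 929 V.
W_ext = qΔV = (4.95×10⁻⁹ C)(929 V) = 4.60×10⁻⁶ J.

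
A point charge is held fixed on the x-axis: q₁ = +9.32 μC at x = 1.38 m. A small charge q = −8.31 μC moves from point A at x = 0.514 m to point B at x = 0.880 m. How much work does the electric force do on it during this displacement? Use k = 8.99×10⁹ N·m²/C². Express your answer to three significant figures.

0.589 J

The work done by the electric force is W_field = −ΔU = −q(V_B − V_A) = q(V_A − V_B).
At A: distance to the source charge is 0.866 m; V_A = kq₁/r = 9.68×10⁴ V.
At B: distance to the source charge is 0.500 m; V_B = kq₁/r = 1.68×10⁵ V.
ΔV = V_B − V_A = 7.08×10⁴ V.
W_field = −qΔV = −(-8.31×10⁻⁶ C)(7.08×10⁴ V) = 0.589 J.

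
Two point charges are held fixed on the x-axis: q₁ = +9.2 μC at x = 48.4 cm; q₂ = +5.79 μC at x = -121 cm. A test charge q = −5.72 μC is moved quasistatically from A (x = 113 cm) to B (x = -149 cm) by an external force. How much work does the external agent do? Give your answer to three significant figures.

-0.443 J

For quasistatic motion the external work equals the change in potential energy: W_ext = qΔV = q(V_B − V_A).
At A: distances to the source charges are 0.646 m, 2.34 m; V_A = Σ kqᵢ/rᵢ = 1.50×10⁵ V.
At B: distances to the source charges are 1.97 m, 0.280 m; V_B = Σ kqᵢ/rᵢ = 2.28×10⁵ V.
ΔV = V_B − V_A = 7.75×10⁴ V.
W_ext = qΔV = (-5.72×10⁻⁶ C)(7.75×10⁴ V) = -0.443 J.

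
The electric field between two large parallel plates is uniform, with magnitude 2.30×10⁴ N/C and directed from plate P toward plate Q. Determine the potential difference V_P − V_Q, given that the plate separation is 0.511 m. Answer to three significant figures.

In a uniform field, potential decreases in the direction of E: ΔV = −E·d for a displacement d parallel to E.
Going from Q to P is a displacement of 0.511 m opposite to the field, so V_P − V_Q = +Ed = 1.18×10⁴ V.

1.18×10⁴ V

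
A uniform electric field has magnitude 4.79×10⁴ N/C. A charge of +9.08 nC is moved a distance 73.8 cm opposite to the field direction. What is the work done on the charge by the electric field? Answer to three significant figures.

The potential change for a displacement 73.8 cm opposite to the field direction is ΔV = +Ed = 3.54×10⁴ V.
W_field = −qΔV = -3.21×10⁻⁴ J.

-3.21×10⁻⁴ J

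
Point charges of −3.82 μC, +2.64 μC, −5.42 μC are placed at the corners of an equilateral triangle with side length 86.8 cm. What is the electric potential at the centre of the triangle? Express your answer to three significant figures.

-1.18×10⁵ V

Electric potential is a scalar, so the contributions from each charge add algebraically: V = Σ kqᵢ/rᵢ.
The distance from each vertex to the centroid is a/√3 = 0.501 m.
V = k[(-3.82×10⁻⁶)/(0.501) + (2.64×10⁻⁶)/(0.501) + (-5.42×10⁻⁶)/(0.501)] = -1.18×10⁵ V.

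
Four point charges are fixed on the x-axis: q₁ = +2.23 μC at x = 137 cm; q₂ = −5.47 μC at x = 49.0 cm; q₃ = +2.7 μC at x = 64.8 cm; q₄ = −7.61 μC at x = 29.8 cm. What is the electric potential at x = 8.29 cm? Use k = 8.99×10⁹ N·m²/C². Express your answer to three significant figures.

-3.80×10⁵ V

Electric potential is a scalar, so the contributions from each charge add algebraically: V = Σ kqᵢ/rᵢ.
Distances from the field point to each charge: r₁ = 1.29 m, r₂ = 0.407 m, r₃ = 0.565 m, r₄ = 0.215 m.
V = k[(2.23×10⁻⁶)/(1.29) + (-5.47×10⁻⁶)/(0.407) + (2.70×10⁻⁶)/(0.565) + (-7.61×10⁻⁶)/(0.215)] = -3.80×10⁵ V.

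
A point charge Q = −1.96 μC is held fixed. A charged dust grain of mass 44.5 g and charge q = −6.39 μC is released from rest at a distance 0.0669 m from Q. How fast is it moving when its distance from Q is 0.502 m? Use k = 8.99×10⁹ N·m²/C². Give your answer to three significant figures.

Only the electrostatic force acts, so mechanical energy is conserved: ½mv² = U₁ − U₂ = kQq(1/r₁ − 1/r₂).
U₁ − U₂ = (8.99×10⁹ N·m²/C²)(-1.96×10⁻⁶ C)(-6.39×10⁻⁶ C)(1/0.0669 − 1/0.502) = 1.46 J.
v = √(2·1.46/0.0445) = 8.10 m/s.

8.10 m/s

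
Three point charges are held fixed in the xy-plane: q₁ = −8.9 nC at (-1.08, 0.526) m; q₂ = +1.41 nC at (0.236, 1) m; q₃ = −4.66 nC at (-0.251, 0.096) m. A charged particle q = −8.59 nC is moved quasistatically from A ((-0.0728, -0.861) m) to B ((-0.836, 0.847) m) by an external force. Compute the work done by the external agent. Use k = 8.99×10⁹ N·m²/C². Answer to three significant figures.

1.27×10⁻⁶ J

For quasistatic motion the external work equals the change in potential energy: W_ext = qΔV = q(V_B − V_A).
At A: distances to the source charges are 1.71 m, 1.89 m, 0.973 m; V_A = Σ kqᵢ/rᵢ = -83.0 V.
At B: distances to the source charges are 0.403 m, 1.08 m, 0.952 m; V_B = Σ kqᵢ/rᵢ = -231 V.
ΔV = V_B − V_A = -148 V.
W_ext = qΔV = (-8.59×10⁻⁹ C)(-148 V) = 1.27×10⁻⁶ J.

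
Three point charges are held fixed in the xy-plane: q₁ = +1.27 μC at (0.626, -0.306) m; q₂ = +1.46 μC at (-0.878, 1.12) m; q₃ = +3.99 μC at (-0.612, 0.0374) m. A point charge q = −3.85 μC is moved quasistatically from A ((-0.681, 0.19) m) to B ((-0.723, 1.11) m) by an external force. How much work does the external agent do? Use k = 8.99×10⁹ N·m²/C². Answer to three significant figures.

For quasistatic motion the external work equals the change in potential energy: W_ext = qΔV = q(V_B − V_A).
At A: distances to the source charges are 1.40 m, 0.951 m, 0.167 m; V_A = Σ kqᵢ/rᵢ = 2.36×10⁵ V.
At B: distances to the source charges are 1.96 m, 0.155 m, 1.08 m; V_B = Σ kqᵢ/rᵢ = 1.24×10⁵ V.
ΔV = V_B − V_A = -1.13×10⁵ V.
W_ext = qΔV = (-3.85×10⁻⁶ C)(-1.13×10⁵ V) = 0.433 J.

0.433 J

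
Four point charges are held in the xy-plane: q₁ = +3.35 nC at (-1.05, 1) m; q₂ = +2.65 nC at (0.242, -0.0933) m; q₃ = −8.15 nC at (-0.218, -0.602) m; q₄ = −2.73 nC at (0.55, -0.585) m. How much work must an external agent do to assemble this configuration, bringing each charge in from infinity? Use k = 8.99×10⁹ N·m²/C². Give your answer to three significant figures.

-2.60×10⁻⁷ J

The work to assemble the configuration equals its total potential energy, U = Σ kqᵢqⱼ/rᵢⱼ over all pairs.
Pair separations: r₁₂ = 1.69 m, r₁₃ = 1.81 m, r₁₄ = 2.25 m, r₂₃ = 0.686 m, r₂₄ = 0.580 m, r₃₄ = 0.768 m.
Summing all 6 pair terms gives U = -2.60×10⁻⁷ J.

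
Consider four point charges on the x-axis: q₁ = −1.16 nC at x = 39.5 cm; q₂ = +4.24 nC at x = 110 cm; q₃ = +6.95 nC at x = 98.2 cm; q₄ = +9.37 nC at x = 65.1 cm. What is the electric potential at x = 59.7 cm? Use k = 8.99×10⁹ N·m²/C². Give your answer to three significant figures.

Electric potential is a scalar, so the contributions from each charge add algebraically: V = Σ kqᵢ/rᵢ.
Distances from the field point to each charge: r₁ = 0.202 m, r₂ = 0.503 m, r₃ = 0.385 m, r₄ = 0.0540 m.
V = k[(-1.16×10⁻⁹)/(0.202) + (4.24×10⁻⁹)/(0.503) + (6.95×10⁻⁹)/(0.385) + (9.37×10⁻⁹)/(0.0540)] = 1750 V.

1750 V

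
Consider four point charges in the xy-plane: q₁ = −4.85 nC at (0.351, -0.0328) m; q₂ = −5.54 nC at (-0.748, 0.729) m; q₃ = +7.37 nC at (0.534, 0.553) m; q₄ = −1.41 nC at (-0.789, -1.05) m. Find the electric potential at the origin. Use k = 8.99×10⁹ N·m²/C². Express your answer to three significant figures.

Electric potential is a scalar, so the contributions from each charge add algebraically: V = Σ kqᵢ/rᵢ.
Distances from the field point to each charge: r₁ = 0.353 m, r₂ = 1.04 m, r₃ = 0.769 m, r₄ = 1.31 m.
V = k[(-4.85×10⁻⁹)/(0.353) + (-5.54×10⁻⁹)/(1.04) + (7.37×10⁻⁹)/(0.769) + (-1.41×10⁻⁹)/(1.31)] = -94.8 V.

-94.8 V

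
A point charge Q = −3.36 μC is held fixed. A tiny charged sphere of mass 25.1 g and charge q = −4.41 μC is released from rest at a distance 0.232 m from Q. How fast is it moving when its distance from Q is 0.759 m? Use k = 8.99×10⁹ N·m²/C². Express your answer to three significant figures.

5.64 m/s

Only the electrostatic force acts, so mechanical energy is conserved: ½mv² = U₁ − U₂ = kQq(1/r₁ − 1/r₂).
U₁ − U₂ = (8.99×10⁹ N·m²/C²)(-3.36×10⁻⁶ C)(-4.41×10⁻⁶ C)(1/0.232 − 1/0.759) = 0.399 J.
v = √(2·0.399/0.0251) = 5.64 m/s.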